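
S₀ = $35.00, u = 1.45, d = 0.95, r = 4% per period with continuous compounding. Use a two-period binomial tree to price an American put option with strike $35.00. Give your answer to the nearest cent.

$2.11

Risk-neutral probability p = (e^0.04 − 0.95)/(1.45 − 0.95) = 0.0908/0.5000 = 0.1816
Terminal stock prices: S_uu = 73.59, S_ud = 48.21, S_dd = 31.59
Terminal payoffs (K − S): max(-38.59, 0) = 0, max(-13.21, 0) = 0, max(3.413, 0) = 3.413
Node u (S = 50.75): continuation = e^(−0.04)·[0.1816·0.0000 + 0.8184·0.0000] = 0.0000; exercise value = 0.0000 ≤ continuation, so V_u = 0.0000
Node d (S = 33.25): continuation = e^(−0.04)·[0.1816·0.0000 + 0.8184·3.4125] = 2.6832; exercise value = 1.7500 ≤ continuation, so V_d = 2.6832
Node 0 (S = 35): continuation = e^(−0.04)·[0.1816·0.0000 + 0.8184·2.6832] = 2.1098; exercise value = 0.0000 ≤ continuation, so V_0 = 2.1098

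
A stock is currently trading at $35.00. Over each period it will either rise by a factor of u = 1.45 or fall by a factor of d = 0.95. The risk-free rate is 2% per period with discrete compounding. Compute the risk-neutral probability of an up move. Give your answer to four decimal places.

p = 0.1400

Risk-neutral probability p = (1 + 0.02 − 0.95)/(1.45 − 0.95) = 0.0700/0.5000 = 0.1400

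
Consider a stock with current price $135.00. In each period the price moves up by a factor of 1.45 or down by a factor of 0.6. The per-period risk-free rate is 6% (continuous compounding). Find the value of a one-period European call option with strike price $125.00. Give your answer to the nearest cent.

Risk-neutral probability p = (e^0.06 − 0.6)/(1.45 − 0.6) = 0.4618/0.8500 = 0.5433
Terminal stock prices: S_u = 195.8, S_d = 81
Terminal payoffs (S − K): max(70.75, 0) = 70.75, max(-44, 0) = 0
Node 0 (S = 135): V_0 = e^(−0.06)·[0.5433·70.7500 + 0.4567·0.0000] = 36.2025

$36.20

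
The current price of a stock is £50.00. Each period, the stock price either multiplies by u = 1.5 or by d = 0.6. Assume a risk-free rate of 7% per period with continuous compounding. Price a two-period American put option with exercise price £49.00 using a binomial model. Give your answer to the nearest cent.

£9.28

Risk-neutral probability p = (e^0.07 − 0.6)/(1.5 − 0.6) = 0.4725/0.9000 = 0.5250
Terminal stock prices: S_uu = 112.5, S_ud = 45, S_dd = 18
Terminal payoffs (K − S): max(-63.5, 0) = 0, max(4, 0) = 4, max(31, 0) = 31
Node u (S = 75): continuation = e^(−0.07)·[0.5250·0.0000 + 0.4750·4.0000] = 1.7715; exercise value = 0.0000 ≤ continuation, so V_u = 1.7715
Node d (S = 30): continuation = e^(−0.07)·[0.5250·4.0000 + 0.4750·31.0000] = 15.6873; exercise value = 19.0000 > continuation, so V_d = 19.0000 (exercise)
Node 0 (S = 50): continuation = e^(−0.07)·[0.5250·1.7715 + 0.4750·19.0000] = 9.2819; exercise value = 0.0000 ≤ continuation, so V_0 = 9.2819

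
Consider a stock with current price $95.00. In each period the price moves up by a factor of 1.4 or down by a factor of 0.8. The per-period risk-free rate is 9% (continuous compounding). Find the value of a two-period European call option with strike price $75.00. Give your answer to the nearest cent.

$35.44

Risk-neutral probability p = (e^0.09 − 0.8)/(1.4 − 0.8) = 0.2942/0.6000 = 0.4903
Terminal stock prices: S_uu = 186.2, S_ud = 106.4, S_dd = 60.8
Terminal payoffs (S − K): max(111.2, 0) = 111.2, max(31.4, 0) = 31.4, max(-14.2, 0) = 0
Node u (S = 133): V_u = e^(−0.09)·[0.4903·111.2000 + 0.5097·31.4000] = 64.4552
Node d (S = 76): V_d = e^(−0.09)·[0.4903·31.4000 + 0.5097·0.0000] = 14.0701
Node 0 (S = 95): V_0 = e^(−0.09)·[0.4903·64.4552 + 0.5097·14.0701] = 35.4362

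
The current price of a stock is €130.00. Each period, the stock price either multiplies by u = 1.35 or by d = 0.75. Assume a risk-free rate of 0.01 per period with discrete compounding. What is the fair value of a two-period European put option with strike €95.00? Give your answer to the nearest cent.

Risk-neutral probability p = (1 + 0.01 − 0.75)/(1.35 − 0.75) = 0.2600/0.6000 = 0.4333
Terminal stock prices: S_uu = 236.9, S_ud = 131.6, S_dd = 73.12
Terminal payoffs (K − S): max(-141.9, 0) = 0, max(-36.62, 0) = 0, max(21.88, 0) = 21.88
Node u (S = 175.5): V_u = 1/1.01·[0.4333·0.0000 + 0.5667·0.0000] = 0.0000
Node d (S = 97.5): V_d = 1/1.01·[0.4333·0.0000 + 0.5667·21.8750] = 12.2731
Node 0 (S = 130): V_0 = 1/1.01·[0.4333·0.0000 + 0.5667·12.2731] = 6.8859

€6.89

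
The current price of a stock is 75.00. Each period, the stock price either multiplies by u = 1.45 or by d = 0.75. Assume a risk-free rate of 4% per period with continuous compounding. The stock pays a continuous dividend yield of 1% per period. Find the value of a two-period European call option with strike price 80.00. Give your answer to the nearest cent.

Per-period risk-free factor R = e^0.04 = 1.0408; dividend-adjusted growth = e^(0.04−0.01) = 1.0305.
Risk-neutral probability p = (1.0305 − 0.75)/(1.45 − 0.75) = 0.2805/0.7000 = 0.4006
Terminal stock prices: S_uu = 157.7, S_ud = 81.56, S_dd = 42.19
Terminal payoffs (S − K): max(77.69, 0) = 77.69, max(1.562, 0) = 1.562, max(-37.81, 0) = 0
Node u (S = 108.8): V_u = e^(−0.04)·[0.4006·77.6875 + 0.5994·1.5625] = 30.8048
Node d (S = 56.25): V_d = e^(−0.04)·[0.4006·1.5625 + 0.5994·0.0000] = 0.6015
Node 0 (S = 75): V_0 = e^(−0.04)·[0.4006·30.8048 + 0.5994·0.6015] = 12.2043

12.20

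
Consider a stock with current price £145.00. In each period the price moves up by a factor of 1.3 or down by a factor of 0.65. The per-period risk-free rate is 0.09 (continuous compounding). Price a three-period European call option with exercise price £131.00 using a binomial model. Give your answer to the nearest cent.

Risk-neutral probability p = (e^0.09 − 0.65)/(1.3 − 0.65) = 0.4442/0.6500 = 0.6833
Terminal stock prices: S_uuu = 318.6, S_uud = 159.3, S_udd = 79.64, S_ddd = 39.82
Terminal payoffs (S − K): max(187.6, 0) = 187.6, max(28.28, 0) = 28.28, max(-51.36, 0) = 0, max(-91.18, 0) = 0
Node uu (S = 245.1): V_uu = e^(−0.09)·[0.6833·187.5650 + 0.3167·28.2825] = 125.3250
Node ud (S = 122.5): V_ud = e^(−0.09)·[0.6833·28.2825 + 0.3167·0.0000] = 17.6633
Node dd (S = 61.26): V_dd = e^(−0.09)·[0.6833·0.0000 + 0.3167·0.0000] = 0.0000
Node u (S = 188.5): V_u = e^(−0.09)·[0.6833·125.3250 + 0.3167·17.6633] = 83.3810
Node d (S = 94.25): V_d = e^(−0.09)·[0.6833·17.6633 + 0.3167·0.0000] = 11.0313
Node 0 (S = 145): V_0 = e^(−0.09)·[0.6833·83.3810 + 0.3167·11.0313] = 55.2664

£55.27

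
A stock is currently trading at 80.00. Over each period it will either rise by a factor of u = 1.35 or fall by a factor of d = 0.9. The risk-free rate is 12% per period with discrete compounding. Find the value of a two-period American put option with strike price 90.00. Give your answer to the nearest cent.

Risk-neutral probability p = (1 + 0.12 − 0.9)/(1.35 − 0.9) = 0.2200/0.4500 = 0.4889
Terminal stock prices: S_uu = 145.8, S_ud = 97.2, S_dd = 64.8
Terminal payoffs (K − S): max(-55.8, 0) = 0, max(-7.2, 0) = 0, max(25.2, 0) = 25.2
Node u (S = 108): continuation = 1/1.12·[0.4889·0.0000 + 0.5111·0.0000] = 0.0000; exercise value = 0.0000 ≤ continuation, so V_u = 0.0000
Node d (S = 72): continuation = 1/1.12·[0.4889·0.0000 + 0.5111·25.2000] = 11.5000; exercise value = 18.0000 > continuation, so V_d = 18.0000 (exercise)
Node 0 (S = 80): continuation = 1/1.12·[0.4889·0.0000 + 0.5111·18.0000] = 8.2143; exercise value = 10.0000 > continuation, so V_0 = 10.0000 (exercise)

10.00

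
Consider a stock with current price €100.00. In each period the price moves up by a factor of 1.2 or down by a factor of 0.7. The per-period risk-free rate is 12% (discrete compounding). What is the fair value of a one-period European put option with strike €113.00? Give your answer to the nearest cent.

€6.14

Risk-neutral probability p = (1 + 0.12 − 0.7)/(1.2 − 0.7) = 0.4200/0.5000 = 0.8400
Terminal stock prices: S_u = 120, S_d = 70
Terminal payoffs (K − S): max(-7, 0) = 0, max(43, 0) = 43
Node 0 (S = 100): V_0 = 1/1.12·[0.8400·0.0000 + 0.1600·43.0000] = 6.1429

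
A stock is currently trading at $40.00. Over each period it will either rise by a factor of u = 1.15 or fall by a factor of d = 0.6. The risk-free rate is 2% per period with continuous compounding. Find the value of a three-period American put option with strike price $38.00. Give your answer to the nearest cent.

$5.85

Risk-neutral probability p = (e^0.02 − 0.6)/(1.15 − 0.6) = 0.4202/0.5500 = 0.7640
Terminal stock prices: S_uuu = 60.83, S_uud = 31.74, S_udd = 16.56, S_ddd = 8.64
Terminal payoffs (K − S): max(-22.83, 0) = 0, max(6.26, 0) = 6.26, max(21.44, 0) = 21.44, max(29.36, 0) = 29.36
Node uu (S = 52.9): continuation = e^(−0.02)·[0.7640·0.0000 + 0.2360·6.2600] = 1.4481; exercise value = 0.0000 ≤ continuation, so V_uu = 1.4481
Node ud (S = 27.6): continuation = e^(−0.02)·[0.7640·6.2600 + 0.2360·21.4400] = 9.6475; exercise value = 10.4000 > continuation, so V_ud = 10.4000 (exercise)
Node dd (S = 14.4): continuation = e^(−0.02)·[0.7640·21.4400 + 0.2360·29.3600] = 22.8475; exercise value = 23.6000 > continuation, so V_dd = 23.6000 (exercise)
Node u (S = 46): continuation = e^(−0.02)·[0.7640·1.4481 + 0.2360·10.4000] = 3.4902; exercise value = 0.0000 ≤ continuation, so V_u = 3.4902
Node d (S = 24): continuation = e^(−0.02)·[0.7640·10.4000 + 0.2360·23.6000] = 13.2475; exercise value = 14.0000 > continuation, so V_d = 14.0000 (exercise)
Node 0 (S = 40): continuation = e^(−0.02)·[0.7640·3.4902 + 0.2360·14.0000] = 5.8523; exercise value = 0.0000 ≤ continuation, so V_0 = 5.8523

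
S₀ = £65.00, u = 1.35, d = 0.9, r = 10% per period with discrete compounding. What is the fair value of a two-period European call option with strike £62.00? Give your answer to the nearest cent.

£16.15

Risk-neutral probability p = (1 + 0.1 − 0.9)/(1.35 − 0.9) = 0.2000/0.4500 = 0.4444
Terminal stock prices: S_uu = 118.5, S_ud = 78.98, S_dd = 52.65
Terminal payoffs (S − K): max(56.46, 0) = 56.46, max(16.98, 0) = 16.98, max(-9.35, 0) = 0
Node u (S = 87.75): V_u = 1/1.1·[0.4444·56.4625 + 0.5556·16.9750] = 31.3864
Node d (S = 58.5): V_d = 1/1.1·[0.4444·16.9750 + 0.5556·0.0000] = 6.8586
Node 0 (S = 65): V_0 = 1/1.1·[0.4444·31.3864 + 0.5556·6.8586] = 16.1453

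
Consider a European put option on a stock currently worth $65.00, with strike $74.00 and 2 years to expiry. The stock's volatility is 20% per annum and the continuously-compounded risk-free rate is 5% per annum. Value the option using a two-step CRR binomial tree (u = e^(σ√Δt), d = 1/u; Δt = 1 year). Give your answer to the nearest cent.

CRR parameters: u = e^(σ√Δt) = e^(0.2·√1) = 1.2214, d = 1/u = 0.8187
Per-period rate: rΔt = 0.05·1 = 0.05, so R = e^0.05 = 1.0513
Risk-neutral probability p = (e^0.05 − 0.8187)/(1.2214 − 0.8187) = 0.2325/0.4027 = 0.5775
Terminal stock prices: S_uu = 96.97, S_ud = 65, S_dd = 43.57
Terminal payoffs (K − S): max(-22.97, 0) = 0, max(9, 0) = 9, max(30.43, 0) = 30.43
Node u (S = 79.39): V_u = e^(−0.05)·[0.5775·0.0000 + 0.4225·9.0000] = 3.6171
Node d (S = 53.22): V_d = e^(−0.05)·[0.5775·9.0000 + 0.4225·30.4292] = 17.1735
Node 0 (S = 65): V_0 = e^(−0.05)·[0.5775·3.6171 + 0.4225·17.1735] = 8.8890

$8.89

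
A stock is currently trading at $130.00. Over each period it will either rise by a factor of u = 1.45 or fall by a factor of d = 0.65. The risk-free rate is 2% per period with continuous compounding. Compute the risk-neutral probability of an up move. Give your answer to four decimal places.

p = 0.4628

Risk-neutral probability p = (e^0.02 − 0.65)/(1.45 − 0.65) = 0.3702/0.8000 = 0.4628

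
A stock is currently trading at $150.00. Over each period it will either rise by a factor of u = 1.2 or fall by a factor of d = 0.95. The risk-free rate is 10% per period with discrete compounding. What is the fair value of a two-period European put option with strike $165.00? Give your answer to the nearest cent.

Risk-neutral probability p = (1 + 0.1 − 0.95)/(1.2 − 0.95) = 0.1500/0.2500 = 0.6000
Terminal stock prices: S_uu = 216, S_ud = 171, S_dd = 135.4
Terminal payoffs (K − S): max(-51, 0) = 0, max(-6, 0) = 0, max(29.62, 0) = 29.62
Node u (S = 180): V_u = 1/1.1·[0.6000·0.0000 + 0.4000·0.0000] = 0.0000
Node d (S = 142.5): V_d = 1/1.1·[0.6000·0.0000 + 0.4000·29.6250] = 10.7727
Node 0 (S = 150): V_0 = 1/1.1·[0.6000·0.0000 + 0.4000·10.7727] = 3.9174

$3.92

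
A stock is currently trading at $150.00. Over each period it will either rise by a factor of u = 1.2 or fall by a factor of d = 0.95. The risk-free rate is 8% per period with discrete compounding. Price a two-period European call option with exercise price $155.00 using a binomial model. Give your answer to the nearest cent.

$20.99

Risk-neutral probability p = (1 + 0.08 − 0.95)/(1.2 − 0.95) = 0.1300/0.2500 = 0.5200
Terminal stock prices: S_uu = 216, S_ud = 171, S_dd = 135.4
Terminal payoffs (S − K): max(61, 0) = 61, max(16, 0) = 16, max(-19.62, 0) = 0
Node u (S = 180): V_u = 1/1.08·[0.5200·61.0000 + 0.4800·16.0000] = 36.4815
Node d (S = 142.5): V_d = 1/1.08·[0.5200·16.0000 + 0.4800·0.0000] = 7.7037
Node 0 (S = 150): V_0 = 1/1.08·[0.5200·36.4815 + 0.4800·7.7037] = 20.9890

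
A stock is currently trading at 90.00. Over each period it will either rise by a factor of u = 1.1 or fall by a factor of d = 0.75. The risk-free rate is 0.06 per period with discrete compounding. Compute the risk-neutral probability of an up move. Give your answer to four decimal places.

Risk-neutral probability p = (1 + 0.06 − 0.75)/(1.1 − 0.75) = 0.3100/0.3500 = 0.8857

p = 0.8857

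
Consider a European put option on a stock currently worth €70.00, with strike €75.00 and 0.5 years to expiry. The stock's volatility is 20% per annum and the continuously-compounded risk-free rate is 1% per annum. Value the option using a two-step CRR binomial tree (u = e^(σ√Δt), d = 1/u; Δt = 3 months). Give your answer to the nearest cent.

CRR parameters: u = e^(σ√Δt) = e^(0.2·√0.25) = 1.1052, d = 1/u = 0.9048
Per-period rate: rΔt = 0.01·0.25 = 0.0025, so R = e^0.0025 = 1.0025
Risk-neutral probability p = (e^0.0025 − 0.9048)/(1.1052 − 0.9048) = 0.0977/0.2003 = 0.4875
Terminal stock prices: S_uu = 85.5, S_ud = 70, S_dd = 57.31
Terminal payoffs (K − S): max(-10.5, 0) = 0, max(5, 0) = 5, max(17.69, 0) = 17.69
Node u (S = 77.36): V_u = e^(−0.0025)·[0.4875·0.0000 + 0.5125·5.0000] = 2.5560
Node d (S = 63.34): V_d = e^(−0.0025)·[0.4875·5.0000 + 0.5125·17.6888] = 11.4741
Node 0 (S = 70): V_0 = e^(−0.0025)·[0.4875·2.5560 + 0.5125·11.4741] = 7.1086

€7.11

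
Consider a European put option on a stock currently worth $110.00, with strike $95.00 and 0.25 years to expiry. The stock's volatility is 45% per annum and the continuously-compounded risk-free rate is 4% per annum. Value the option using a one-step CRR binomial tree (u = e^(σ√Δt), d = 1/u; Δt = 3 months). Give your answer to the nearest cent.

$3.79

CRR parameters: u = e^(σ√Δt) = e^(0.45·√0.25) = 1.2523, d = 1/u = 0.7985
Per-period rate: rΔt = 0.04·0.25 = 0.01, so R = e^0.01 = 1.0101
Risk-neutral probability p = (e^0.01 − 0.7985)/(1.2523 − 0.7985) = 0.2115/0.4538 = 0.4661
Terminal stock prices: S_u = 137.8, S_d = 87.84
Terminal payoffs (K − S): max(-42.76, 0) = 0, max(7.163, 0) = 7.163
Node 0 (S = 110): V_0 = e^(−0.01)·[0.4661·0.0000 + 0.5339·7.1632] = 3.7862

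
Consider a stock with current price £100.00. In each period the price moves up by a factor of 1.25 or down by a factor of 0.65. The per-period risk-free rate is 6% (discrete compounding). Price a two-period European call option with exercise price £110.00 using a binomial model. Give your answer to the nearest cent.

£19.22

Risk-neutral probability p = (1 + 0.06 − 0.65)/(1.25 − 0.65) = 0.4100/0.6000 = 0.6833
Terminal stock prices: S_uu = 156.2, S_ud = 81.25, S_dd = 42.25
Terminal payoffs (S − K): max(46.25, 0) = 46.25, max(-28.75, 0) = 0, max(-67.75, 0) = 0
Node u (S = 125): V_u = 1/1.06·[0.6833·46.2500 + 0.3167·0.0000] = 29.8153
Node d (S = 65): V_d = 1/1.06·[0.6833·0.0000 + 0.3167·0.0000] = 0.0000
Node 0 (S = 100): V_0 = 1/1.06·[0.6833·29.8153 + 0.3167·0.0000] = 19.2205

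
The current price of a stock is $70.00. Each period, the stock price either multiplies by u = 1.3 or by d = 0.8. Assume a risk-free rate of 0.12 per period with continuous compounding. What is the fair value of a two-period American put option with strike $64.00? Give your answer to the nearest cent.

Risk-neutral probability p = (e^0.12 − 0.8)/(1.3 − 0.8) = 0.3275/0.5000 = 0.6550
Terminal stock prices: S_uu = 118.3, S_ud = 72.8, S_dd = 44.8
Terminal payoffs (K − S): max(-54.3, 0) = 0, max(-8.8, 0) = 0, max(19.2, 0) = 19.2
Node u (S = 91): continuation = e^(−0.12)·[0.6550·0.0000 + 0.3450·0.0000] = 0.0000; exercise value = 0.0000 ≤ continuation, so V_u = 0.0000
Node d (S = 56): continuation = e^(−0.12)·[0.6550·0.0000 + 0.3450·19.2000] = 5.8751; exercise value = 8.0000 > continuation, so V_d = 8.0000 (exercise)
Node 0 (S = 70): continuation = e^(−0.12)·[0.6550·0.0000 + 0.3450·8.0000] = 2.4479; exercise value = 0.0000 ≤ continuation, so V_0 = 2.4479

$2.45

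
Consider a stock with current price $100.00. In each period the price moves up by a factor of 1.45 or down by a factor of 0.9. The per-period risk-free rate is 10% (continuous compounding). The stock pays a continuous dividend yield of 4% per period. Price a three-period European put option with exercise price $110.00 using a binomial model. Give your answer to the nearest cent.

$9.66

Per-period risk-free factor R = e^0.1 = 1.1052; dividend-adjusted growth = e^(0.1−0.04) = 1.0618.
Risk-neutral probability p = (1.0618 − 0.9)/(1.45 − 0.9) = 0.1618/0.5500 = 0.2942
Terminal stock prices: S_uuu = 304.9, S_uud = 189.2, S_udd = 117.5, S_ddd = 72.9
Terminal payoffs (K − S): max(-194.9, 0) = 0, max(-79.22, 0) = 0, max(-7.45, 0) = 0, max(37.1, 0) = 37.1
Node uu (S = 210.2): V_uu = e^(−0.1)·[0.2942·0.0000 + 0.7058·0.0000] = 0.0000
Node ud (S = 130.5): V_ud = e^(−0.1)·[0.2942·0.0000 + 0.7058·0.0000] = 0.0000
Node dd (S = 81): V_dd = e^(−0.1)·[0.2942·0.0000 + 0.7058·37.1000] = 23.6917
Node u (S = 145): V_u = e^(−0.1)·[0.2942·0.0000 + 0.7058·0.0000] = 0.0000
Node d (S = 90): V_d = e^(−0.1)·[0.2942·0.0000 + 0.7058·23.6917] = 15.1293
Node 0 (S = 100): V_0 = e^(−0.1)·[0.2942·0.0000 + 0.7058·15.1293] = 9.6614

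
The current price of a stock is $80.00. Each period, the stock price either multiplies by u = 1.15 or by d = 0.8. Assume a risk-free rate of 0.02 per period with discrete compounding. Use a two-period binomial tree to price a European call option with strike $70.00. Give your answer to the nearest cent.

Risk-neutral probability p = (1 + 0.02 − 0.8)/(1.15 − 0.8) = 0.2200/0.3500 = 0.6286
Terminal stock prices: S_uu = 105.8, S_ud = 73.6, S_dd = 51.2
Terminal payoffs (S − K): max(35.8, 0) = 35.8, max(3.6, 0) = 3.6, max(-18.8, 0) = 0
Node u (S = 92): V_u = 1/1.02·[0.6286·35.8000 + 0.3714·3.6000] = 23.3725
Node d (S = 64): V_d = 1/1.02·[0.6286·3.6000 + 0.3714·0.0000] = 2.2185
Node 0 (S = 80): V_0 = 1/1.02·[0.6286·23.3725 + 0.3714·2.2185] = 15.2111

$15.21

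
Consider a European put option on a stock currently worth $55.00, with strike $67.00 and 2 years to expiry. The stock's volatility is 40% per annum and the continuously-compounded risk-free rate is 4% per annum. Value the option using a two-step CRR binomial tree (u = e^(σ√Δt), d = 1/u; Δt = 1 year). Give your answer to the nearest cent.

CRR parameters: u = e^(σ√Δt) = e^(0.4·√1) = 1.4918, d = 1/u = 0.6703
Per-period rate: rΔt = 0.04·1 = 0.04, so R = e^0.04 = 1.0408
Risk-neutral probability p = (e^0.04 − 0.6703)/(1.4918 − 0.6703) = 0.3705/0.8215 = 0.4510
Terminal stock prices: S_uu = 122.4, S_ud = 55, S_dd = 24.71
Terminal payoffs (K − S): max(-55.4, 0) = 0, max(12, 0) = 12, max(42.29, 0) = 42.29
Node u (S = 82.05): V_u = e^(−0.04)·[0.4510·0.0000 + 0.5490·12.0000] = 6.3298
Node d (S = 36.87): V_d = e^(−0.04)·[0.4510·12.0000 + 0.5490·42.2869] = 27.5053
Node 0 (S = 55): V_0 = e^(−0.04)·[0.4510·6.3298 + 0.5490·27.5053] = 17.2513

$17.25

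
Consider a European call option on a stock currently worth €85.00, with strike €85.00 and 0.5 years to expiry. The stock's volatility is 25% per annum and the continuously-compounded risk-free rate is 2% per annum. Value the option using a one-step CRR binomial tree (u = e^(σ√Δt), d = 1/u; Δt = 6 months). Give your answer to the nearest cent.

€7.88

CRR parameters: u = e^(σ√Δt) = e^(0.25·√0.5) = 1.1934, d = 1/u = 0.8380
Per-period rate: rΔt = 0.02·0.5 = 0.01, so R = e^0.01 = 1.0101
Risk-neutral probability p = (e^0.01 − 0.8380)/(1.1934 − 0.8380) = 0.1721/0.3554 = 0.4842
Terminal stock prices: S_u = 101.4, S_d = 71.23
Terminal payoffs (S − K): max(16.44, 0) = 16.44, max(-13.77, 0) = 0
Node 0 (S = 85): V_0 = e^(−0.01)·[0.4842·16.4360 + 0.5158·0.0000] = 7.8791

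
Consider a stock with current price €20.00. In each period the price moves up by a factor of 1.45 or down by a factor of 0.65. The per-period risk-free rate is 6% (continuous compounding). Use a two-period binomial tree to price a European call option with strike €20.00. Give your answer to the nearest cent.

Risk-neutral probability p = (e^0.06 − 0.65)/(1.45 − 0.65) = 0.4118/0.8000 = 0.5148
Terminal stock prices: S_uu = 42.05, S_ud = 18.85, S_dd = 8.45
Terminal payoffs (S − K): max(22.05, 0) = 22.05, max(-1.15, 0) = 0, max(-11.55, 0) = 0
Node u (S = 29): V_u = e^(−0.06)·[0.5148·22.0500 + 0.4852·0.0000] = 10.6902
Node d (S = 13): V_d = e^(−0.06)·[0.5148·0.0000 + 0.4852·0.0000] = 0.0000
Node 0 (S = 20): V_0 = e^(−0.06)·[0.5148·10.6902 + 0.4852·0.0000] = 5.1828

€5.18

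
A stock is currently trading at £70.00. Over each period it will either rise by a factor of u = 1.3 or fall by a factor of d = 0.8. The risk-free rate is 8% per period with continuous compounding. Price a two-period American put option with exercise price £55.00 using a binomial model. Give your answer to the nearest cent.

£1.63

Risk-neutral probability p = (e^0.08 − 0.8)/(1.3 − 0.8) = 0.2833/0.5000 = 0.5666
Terminal stock prices: S_uu = 118.3, S_ud = 72.8, S_dd = 44.8
Terminal payoffs (K − S): max(-63.3, 0) = 0, max(-17.8, 0) = 0, max(10.2, 0) = 10.2
Node u (S = 91): continuation = e^(−0.08)·[0.5666·0.0000 + 0.4334·0.0000] = 0.0000; exercise value = 0.0000 ≤ continuation, so V_u = 0.0000
Node d (S = 56): continuation = e^(−0.08)·[0.5666·0.0000 + 0.4334·10.2000] = 4.0810; exercise value = 0.0000 ≤ continuation, so V_d = 4.0810
Node 0 (S = 70): continuation = e^(−0.08)·[0.5666·0.0000 + 0.4334·4.0810] = 1.6328; exercise value = 0.0000 ≤ continuation, so V_0 = 1.6328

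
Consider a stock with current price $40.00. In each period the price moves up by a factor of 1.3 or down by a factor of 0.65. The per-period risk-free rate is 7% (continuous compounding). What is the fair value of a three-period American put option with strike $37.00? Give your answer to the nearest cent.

Risk-neutral probability p = (e^0.07 − 0.65)/(1.3 − 0.65) = 0.4225/0.6500 = 0.6500
Terminal stock prices: S_uuu = 87.88, S_uud = 43.94, S_udd = 21.97, S_ddd = 10.98
Terminal payoffs (K − S): max(-50.88, 0) = 0, max(-6.94, 0) = 0, max(15.03, 0) = 15.03, max(26.02, 0) = 26.02
Node uu (S = 67.6): continuation = e^(−0.07)·[0.6500·0.0000 + 0.3500·0.0000] = 0.0000; exercise value = 0.0000 ≤ continuation, so V_uu = 0.0000
Node ud (S = 33.8): continuation = e^(−0.07)·[0.6500·0.0000 + 0.3500·15.0300] = 4.9047; exercise value = 3.2000 ≤ continuation, so V_ud = 4.9047
Node dd (S = 16.9): continuation = e^(−0.07)·[0.6500·15.0300 + 0.3500·26.0150] = 17.5986; exercise value = 20.1000 > continuation, so V_dd = 20.1000 (exercise)
Node u (S = 52): continuation = e^(−0.07)·[0.6500·0.0000 + 0.3500·4.9047] = 1.6005; exercise value = 0.0000 ≤ continuation, so V_u = 1.6005
Node d (S = 26): continuation = e^(−0.07)·[0.6500·4.9047 + 0.3500·20.1000] = 9.5317; exercise value = 11.0000 > continuation, so V_d = 11.0000 (exercise)
Node 0 (S = 40): continuation = e^(−0.07)·[0.6500·1.6005 + 0.3500·11.0000] = 4.5596; exercise value = 0.0000 ≤ continuation, so V_0 = 4.5596

$4.56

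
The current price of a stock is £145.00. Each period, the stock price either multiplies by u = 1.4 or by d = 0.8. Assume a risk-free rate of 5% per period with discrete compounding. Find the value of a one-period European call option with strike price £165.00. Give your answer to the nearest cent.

£15.08

Risk-neutral probability p = (1 + 0.05 − 0.8)/(1.4 − 0.8) = 0.2500/0.6000 = 0.4167
Terminal stock prices: S_u = 203, S_d = 116
Terminal payoffs (S − K): max(38, 0) = 38, max(-49, 0) = 0
Node 0 (S = 145): V_0 = 1/1.05·[0.4167·38.0000 + 0.5833·0.0000] = 15.0794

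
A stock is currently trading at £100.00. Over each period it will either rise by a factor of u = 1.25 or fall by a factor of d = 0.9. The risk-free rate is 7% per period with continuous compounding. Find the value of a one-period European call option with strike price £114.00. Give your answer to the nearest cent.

£5.06

Risk-neutral probability p = (e^0.07 − 0.9)/(1.25 − 0.9) = 0.1725/0.3500 = 0.4929
Terminal stock prices: S_u = 125, S_d = 90
Terminal payoffs (S − K): max(11, 0) = 11, max(-24, 0) = 0
Node 0 (S = 100): V_0 = e^(−0.07)·[0.4929·11.0000 + 0.5071·0.0000] = 5.0551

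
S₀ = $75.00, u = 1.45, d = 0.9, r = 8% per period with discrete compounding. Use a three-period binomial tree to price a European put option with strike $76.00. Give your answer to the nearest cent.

Risk-neutral probability p = (1 + 0.08 − 0.9)/(1.45 − 0.9) = 0.1800/0.5500 = 0.3273
Terminal stock prices: S_uuu = 228.6, S_uud = 141.9, S_udd = 88.09, S_ddd = 54.68
Terminal payoffs (K − S): max(-152.6, 0) = 0, max(-65.92, 0) = 0, max(-12.09, 0) = 0, max(21.32, 0) = 21.32
Node uu (S = 157.7): V_uu = 1/1.08·[0.3273·0.0000 + 0.6727·0.0000] = 0.0000
Node ud (S = 97.88): V_ud = 1/1.08·[0.3273·0.0000 + 0.6727·0.0000] = 0.0000
Node dd (S = 60.75): V_dd = 1/1.08·[0.3273·0.0000 + 0.6727·21.3250] = 13.2832
Node u (S = 108.8): V_u = 1/1.08·[0.3273·0.0000 + 0.6727·0.0000] = 0.0000
Node d (S = 67.5): V_d = 1/1.08·[0.3273·0.0000 + 0.6727·13.2832] = 8.2741
Node 0 (S = 75): V_0 = 1/1.08·[0.3273·0.0000 + 0.6727·8.2741] = 5.1539

$5.15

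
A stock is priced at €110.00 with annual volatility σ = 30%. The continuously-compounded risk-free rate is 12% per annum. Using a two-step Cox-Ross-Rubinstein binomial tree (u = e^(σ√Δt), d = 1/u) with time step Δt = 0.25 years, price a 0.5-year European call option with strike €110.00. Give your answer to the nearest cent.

€11.52

CRR parameters: u = e^(σ√Δt) = e^(0.3·√0.25) = 1.1618, d = 1/u = 0.8607
Per-period rate: rΔt = 0.12·0.25 = 0.03, so R = e^0.03 = 1.0305
Risk-neutral probability p = (e^0.03 − 0.8607)/(1.1618 − 0.8607) = 0.1697/0.3011 = 0.5637
Terminal stock prices: S_uu = 148.5, S_ud = 110, S_dd = 81.49
Terminal payoffs (S − K): max(38.48, 0) = 38.48, max(0, 0) = 0, max(-28.51, 0) = 0
Node u (S = 127.8): V_u = e^(−0.03)·[0.5637·38.4845 + 0.4363·0.0000] = 21.0528
Node d (S = 94.68): V_d = e^(−0.03)·[0.5637·0.0000 + 0.4363·0.0000] = 0.0000
Node 0 (S = 110): V_0 = e^(−0.03)·[0.5637·21.0528 + 0.4363·0.0000] = 11.5168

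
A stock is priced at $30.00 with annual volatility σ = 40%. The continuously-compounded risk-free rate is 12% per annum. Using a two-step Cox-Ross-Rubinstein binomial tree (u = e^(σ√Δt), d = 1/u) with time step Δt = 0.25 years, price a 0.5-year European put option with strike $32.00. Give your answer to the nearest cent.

CRR parameters: u = e^(σ√Δt) = e^(0.4·√0.25) = 1.2214, d = 1/u = 0.8187
Per-period rate: rΔt = 0.12·0.25 = 0.03, so R = e^0.03 = 1.0305
Risk-neutral probability p = (e^0.03 − 0.8187)/(1.2214 − 0.8187) = 0.2117/0.4027 = 0.5258
Terminal stock prices: S_uu = 44.75, S_ud = 30, S_dd = 20.11
Terminal payoffs (K − S): max(-12.75, 0) = 0, max(2, 0) = 2, max(11.89, 0) = 11.89
Node u (S = 36.64): V_u = e^(−0.03)·[0.5258·0.0000 + 0.4742·2.0000] = 0.9204
Node d (S = 24.56): V_d = e^(−0.03)·[0.5258·2.0000 + 0.4742·11.8904] = 6.4923
Node 0 (S = 30): V_0 = e^(−0.03)·[0.5258·0.9204 + 0.4742·6.4923] = 3.4573

$3.46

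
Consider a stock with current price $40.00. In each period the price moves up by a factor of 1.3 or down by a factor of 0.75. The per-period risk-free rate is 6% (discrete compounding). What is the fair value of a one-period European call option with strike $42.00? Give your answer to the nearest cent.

$5.32

Risk-neutral probability p = (1 + 0.06 − 0.75)/(1.3 − 0.75) = 0.3100/0.5500 = 0.5636
Terminal stock prices: S_u = 52, S_d = 30
Terminal payoffs (S − K): max(10, 0) = 10, max(-12, 0) = 0
Node 0 (S = 40): V_0 = 1/1.06·[0.5636·10.0000 + 0.4364·0.0000] = 5.3173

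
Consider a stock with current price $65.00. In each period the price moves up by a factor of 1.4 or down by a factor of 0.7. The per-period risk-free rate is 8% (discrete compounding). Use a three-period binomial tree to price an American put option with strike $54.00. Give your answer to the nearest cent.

Risk-neutral probability p = (1 + 0.08 − 0.7)/(1.4 − 0.7) = 0.3800/0.7000 = 0.5429
Terminal stock prices: S_uuu = 178.4, S_uud = 89.18, S_udd = 44.59, S_ddd = 22.29
Terminal payoffs (K − S): max(-124.4, 0) = 0, max(-35.18, 0) = 0, max(9.41, 0) = 9.41, max(31.71, 0) = 31.71
Node uu (S = 127.4): continuation = 1/1.08·[0.5429·0.0000 + 0.4571·0.0000] = 0.0000; exercise value = 0.0000 ≤ continuation, so V_uu = 0.0000
Node ud (S = 63.7): continuation = 1/1.08·[0.5429·0.0000 + 0.4571·9.4100] = 3.9831; exercise value = 0.0000 ≤ continuation, so V_ud = 3.9831
Node dd (S = 31.85): continuation = 1/1.08·[0.5429·9.4100 + 0.4571·31.7050] = 18.1500; exercise value = 22.1500 > continuation, so V_dd = 22.1500 (exercise)
Node u (S = 91): continuation = 1/1.08·[0.5429·0.0000 + 0.4571·3.9831] = 1.6860; exercise value = 0.0000 ≤ continuation, so V_u = 1.6860
Node d (S = 45.5): continuation = 1/1.08·[0.5429·3.9831 + 0.4571·22.1500] = 11.3777; exercise value = 8.5000 ≤ continuation, so V_d = 11.3777
Node 0 (S = 65): continuation = 1/1.08·[0.5429·1.6860 + 0.4571·11.3777] = 5.6634; exercise value = 0.0000 ≤ continuation, so V_0 = 5.6634

$5.66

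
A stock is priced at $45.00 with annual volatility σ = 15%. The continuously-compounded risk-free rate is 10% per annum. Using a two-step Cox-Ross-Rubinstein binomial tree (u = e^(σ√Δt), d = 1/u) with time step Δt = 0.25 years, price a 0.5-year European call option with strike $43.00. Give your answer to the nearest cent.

$4.59

CRR parameters: u = e^(σ√Δt) = e^(0.15·√0.25) = 1.0779, d = 1/u = 0.9277
Per-period rate: rΔt = 0.1·0.25 = 0.025, so R = e^0.025 = 1.0253
Risk-neutral probability p = (e^0.025 − 0.9277)/(1.0779 − 0.9277) = 0.0976/0.1501 = 0.6499
Terminal stock prices: S_uu = 52.28, S_ud = 45, S_dd = 38.73
Terminal payoffs (S − K): max(9.283, 0) = 9.283, max(2, 0) = 2, max(-4.268, 0) = 0
Node u (S = 48.5): V_u = e^(−0.025)·[0.6499·9.2825 + 0.3501·2.0000] = 6.5665
Node d (S = 41.75): V_d = e^(−0.025)·[0.6499·2.0000 + 0.3501·0.0000] = 1.2676
Node 0 (S = 45): V_0 = e^(−0.025)·[0.6499·6.5665 + 0.3501·1.2676] = 4.5949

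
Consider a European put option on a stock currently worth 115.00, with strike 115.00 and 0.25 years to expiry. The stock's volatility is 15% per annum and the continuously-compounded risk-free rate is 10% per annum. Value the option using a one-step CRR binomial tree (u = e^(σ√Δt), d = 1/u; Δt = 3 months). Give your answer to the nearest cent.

2.84

CRR parameters: u = e^(σ√Δt) = e^(0.15·√0.25) = 1.0779, d = 1/u = 0.9277
Per-period rate: rΔt = 0.1·0.25 = 0.025, so R = e^0.025 = 1.0253
Risk-neutral probability p = (e^0.025 − 0.9277)/(1.0779 − 0.9277) = 0.0976/0.1501 = 0.6499
Terminal stock prices: S_u = 124, S_d = 106.7
Terminal payoffs (K − S): max(-8.957, 0) = 0, max(8.309, 0) = 8.309
Node 0 (S = 115): V_0 = e^(−0.025)·[0.6499·0.0000 + 0.3501·8.3095] = 2.8376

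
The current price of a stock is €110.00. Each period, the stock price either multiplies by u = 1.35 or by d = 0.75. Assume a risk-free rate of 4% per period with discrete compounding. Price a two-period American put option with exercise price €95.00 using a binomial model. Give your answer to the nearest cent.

Risk-neutral probability p = (1 + 0.04 − 0.75)/(1.35 − 0.75) = 0.2900/0.6000 = 0.4833
Terminal stock prices: S_uu = 200.5, S_ud = 111.4, S_dd = 61.88
Terminal payoffs (K − S): max(-105.5, 0) = 0, max(-16.38, 0) = 0, max(33.12, 0) = 33.12
Node u (S = 148.5): continuation = 1/1.04·[0.4833·0.0000 + 0.5167·0.0000] = 0.0000; exercise value = 0.0000 ≤ continuation, so V_u = 0.0000
Node d (S = 82.5): continuation = 1/1.04·[0.4833·0.0000 + 0.5167·33.1250] = 16.4563; exercise value = 12.5000 ≤ continuation, so V_d = 16.4563
Node 0 (S = 110): continuation = 1/1.04·[0.4833·0.0000 + 0.5167·16.4563] = 8.1754; exercise value = 0.0000 ≤ continuation, so V_0 = 8.1754

€8.18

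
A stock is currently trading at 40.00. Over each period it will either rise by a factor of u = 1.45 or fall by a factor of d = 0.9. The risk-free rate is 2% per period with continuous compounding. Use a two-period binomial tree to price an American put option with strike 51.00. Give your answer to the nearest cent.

11.49

Risk-neutral probability p = (e^0.02 − 0.9)/(1.45 − 0.9) = 0.1202/0.5500 = 0.2185
Terminal stock prices: S_uu = 84.1, S_ud = 52.2, S_dd = 32.4
Terminal payoffs (K − S): max(-33.1, 0) = 0, max(-1.2, 0) = 0, max(18.6, 0) = 18.6
Node u (S = 58): continuation = e^(−0.02)·[0.2185·0.0000 + 0.7815·0.0000] = 0.0000; exercise value = 0.0000 ≤ continuation, so V_u = 0.0000
Node d (S = 36): continuation = e^(−0.02)·[0.2185·0.0000 + 0.7815·18.6000] = 14.2472; exercise value = 15.0000 > continuation, so V_d = 15.0000 (exercise)
Node 0 (S = 40): continuation = e^(−0.02)·[0.2185·0.0000 + 0.7815·15.0000] = 11.4897; exercise value = 11.0000 ≤ continuation, so V_0 = 11.4897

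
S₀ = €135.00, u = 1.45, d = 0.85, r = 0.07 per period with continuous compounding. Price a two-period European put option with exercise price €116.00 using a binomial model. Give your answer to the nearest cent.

Risk-neutral probability p = (e^0.07 − 0.85)/(1.45 − 0.85) = 0.2225/0.6000 = 0.3708
Terminal stock prices: S_uu = 283.8, S_ud = 166.4, S_dd = 97.54
Terminal payoffs (K − S): max(-167.8, 0) = 0, max(-50.39, 0) = 0, max(18.46, 0) = 18.46
Node u (S = 195.8): V_u = e^(−0.07)·[0.3708·0.0000 + 0.6292·0.0000] = 0.0000
Node d (S = 114.8): V_d = e^(−0.07)·[0.3708·0.0000 + 0.6292·18.4625] = 10.8304
Node 0 (S = 135): V_0 = e^(−0.07)·[0.3708·0.0000 + 0.6292·10.8304] = 6.3533

€6.35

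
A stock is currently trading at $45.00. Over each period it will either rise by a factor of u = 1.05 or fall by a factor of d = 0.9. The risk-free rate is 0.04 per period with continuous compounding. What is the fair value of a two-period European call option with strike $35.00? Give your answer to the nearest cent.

$12.69

Risk-neutral probability p = (e^0.04 − 0.9)/(1.05 − 0.9) = 0.1408/0.1500 = 0.9387
Terminal stock prices: S_uu = 49.61, S_ud = 42.52, S_dd = 36.45
Terminal payoffs (S − K): max(14.61, 0) = 14.61, max(7.525, 0) = 7.525, max(1.45, 0) = 1.45
Node u (S = 47.25): V_u = e^(−0.04)·[0.9387·14.6125 + 0.0613·7.5250] = 13.6224
Node d (S = 40.5): V_d = e^(−0.04)·[0.9387·7.5250 + 0.0613·1.4500] = 6.8724
Node 0 (S = 45): V_0 = e^(−0.04)·[0.9387·13.6224 + 0.0613·6.8724] = 12.6909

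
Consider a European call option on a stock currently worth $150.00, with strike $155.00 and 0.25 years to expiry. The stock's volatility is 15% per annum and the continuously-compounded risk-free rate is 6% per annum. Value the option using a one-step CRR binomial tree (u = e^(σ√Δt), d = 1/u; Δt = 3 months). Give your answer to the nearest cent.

CRR parameters: u = e^(σ√Δt) = e^(0.15·√0.25) = 1.0779, d = 1/u = 0.9277
Per-period rate: rΔt = 0.06·0.25 = 0.015, so R = e^0.015 = 1.0151
Risk-neutral probability p = (e^0.015 − 0.9277)/(1.0779 − 0.9277) = 0.0874/0.1501 = 0.5819
Terminal stock prices: S_u = 161.7, S_d = 139.2
Terminal payoffs (S − K): max(6.683, 0) = 6.683, max(-15.84, 0) = 0
Node 0 (S = 150): V_0 = e^(−0.015)·[0.5819·6.6826 + 0.4181·0.0000] = 3.8308

$3.83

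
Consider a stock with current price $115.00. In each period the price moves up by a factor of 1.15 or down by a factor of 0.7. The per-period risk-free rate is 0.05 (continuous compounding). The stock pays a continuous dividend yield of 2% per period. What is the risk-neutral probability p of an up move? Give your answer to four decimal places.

p = 0.7343

Per-period risk-free factor R = e^0.05 = 1.0513; dividend-adjusted growth = e^(0.05−0.02) = 1.0305.
Risk-neutral probability p = (1.0305 − 0.7)/(1.15 − 0.7) = 0.3305/0.4500 = 0.7343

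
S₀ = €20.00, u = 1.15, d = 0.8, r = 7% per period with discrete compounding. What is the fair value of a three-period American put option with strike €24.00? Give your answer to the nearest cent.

€4.00

Risk-neutral probability p = (1 + 0.07 − 0.8)/(1.15 − 0.8) = 0.2700/0.3500 = 0.7714
Terminal stock prices: S_uuu = 30.42, S_uud = 21.16, S_udd = 14.72, S_ddd = 10.24
Terminal payoffs (K − S): max(-6.417, 0) = 0, max(2.84, 0) = 2.84, max(9.28, 0) = 9.28, max(13.76, 0) = 13.76
Node uu (S = 26.45): continuation = 1/1.07·[0.7714·0.0000 + 0.2286·2.8400] = 0.6067; exercise value = 0.0000 ≤ continuation, so V_uu = 0.6067
Node ud (S = 18.4): continuation = 1/1.07·[0.7714·2.8400 + 0.2286·9.2800] = 4.0299; exercise value = 5.6000 > continuation, so V_ud = 5.6000 (exercise)
Node dd (S = 12.8): continuation = 1/1.07·[0.7714·9.2800 + 0.2286·13.7600] = 9.6299; exercise value = 11.2000 > continuation, so V_dd = 11.2000 (exercise)
Node u (S = 23): continuation = 1/1.07·[0.7714·0.6067 + 0.2286·5.6000] = 1.6337; exercise value = 1.0000 ≤ continuation, so V_u = 1.6337
Node d (S = 16): continuation = 1/1.07·[0.7714·5.6000 + 0.2286·11.2000] = 6.4299; exercise value = 8.0000 > continuation, so V_d = 8.0000 (exercise)
Node 0 (S = 20): continuation = 1/1.07·[0.7714·1.6337 + 0.2286·8.0000] = 2.8867; exercise value = 4.0000 > continuation, so V_0 = 4.0000 (exercise)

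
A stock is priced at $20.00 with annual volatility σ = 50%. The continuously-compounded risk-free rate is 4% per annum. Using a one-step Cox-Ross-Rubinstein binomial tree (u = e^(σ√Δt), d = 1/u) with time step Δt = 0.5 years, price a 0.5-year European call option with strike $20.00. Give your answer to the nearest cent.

CRR parameters: u = e^(σ√Δt) = e^(0.5·√0.5) = 1.4241, d = 1/u = 0.7022
Per-period rate: rΔt = 0.04·0.5 = 0.02, so R = e^0.02 = 1.0202
Risk-neutral probability p = (e^0.02 − 0.7022)/(1.4241 − 0.7022) = 0.3180/0.7219 = 0.4405
Terminal stock prices: S_u = 28.48, S_d = 14.04
Terminal payoffs (S − K): max(8.482, 0) = 8.482, max(-5.956, 0) = 0
Node 0 (S = 20): V_0 = e^(−0.02)·[0.4405·8.4824 + 0.5595·0.0000] = 3.6625

$3.66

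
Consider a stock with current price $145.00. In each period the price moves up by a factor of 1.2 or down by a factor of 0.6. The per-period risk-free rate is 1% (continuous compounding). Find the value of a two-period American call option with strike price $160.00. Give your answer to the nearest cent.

Risk-neutral probability p = (e^0.01 − 0.6)/(1.2 − 0.6) = 0.4101/0.6000 = 0.6834
Terminal stock prices: S_uu = 208.8, S_ud = 104.4, S_dd = 52.2
Terminal payoffs (S − K): max(48.8, 0) = 48.8, max(-55.6, 0) = 0, max(-107.8, 0) = 0
Node u (S = 174): continuation = e^(−0.01)·[0.6834·48.8000 + 0.3166·0.0000] = 33.0189; exercise value = 14.0000 ≤ continuation, so V_u = 33.0189
Node d (S = 87): continuation = e^(−0.01)·[0.6834·0.0000 + 0.3166·0.0000] = 0.0000; exercise value = 0.0000 ≤ continuation, so V_d = 0.0000
Node 0 (S = 145): continuation = e^(−0.01)·[0.6834·33.0189 + 0.3166·0.0000] = 22.3411; exercise value = 0.0000 ≤ continuation, so V_0 = 22.3411

$22.34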